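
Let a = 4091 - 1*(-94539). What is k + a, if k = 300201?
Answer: 398831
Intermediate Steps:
a = 98630 (a = 4091 + 94539 = 98630)
k + a = 300201 + 98630 = 398831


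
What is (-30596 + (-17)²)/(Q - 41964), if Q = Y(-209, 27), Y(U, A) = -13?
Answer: 30307/41977 ≈ 0.72199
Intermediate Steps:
Q = -13
(-30596 + (-17)²)/(Q - 41964) = (-30596 + (-17)²)/(-13 - 41964) = (-30596 + 289)/(-41977) = -30307*(-1/41977) = 30307/41977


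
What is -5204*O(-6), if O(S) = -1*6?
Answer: 31224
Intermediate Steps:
O(S) = -6
-5204*O(-6) = -5204*(-6) = 31224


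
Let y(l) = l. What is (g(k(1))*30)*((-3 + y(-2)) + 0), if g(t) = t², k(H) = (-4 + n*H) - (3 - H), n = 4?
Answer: -600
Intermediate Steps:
k(H) = -7 + 5*H (k(H) = (-4 + 4*H) - (3 - H) = (-4 + 4*H) + (-3 + H) = -7 + 5*H)
(g(k(1))*30)*((-3 + y(-2)) + 0) = ((-7 + 5*1)²*30)*((-3 - 2) + 0) = ((-7 + 5)²*30)*(-5 + 0) = ((-2)²*30)*(-5) = (4*30)*(-5) = 120*(-5) = -600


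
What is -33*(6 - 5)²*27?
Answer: -891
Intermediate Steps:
-33*(6 - 5)²*27 = -33*1²*27 = -33*1*27 = -33*27 = -891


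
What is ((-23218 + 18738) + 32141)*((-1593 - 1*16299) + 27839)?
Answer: 275143967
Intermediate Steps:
((-23218 + 18738) + 32141)*((-1593 - 1*16299) + 27839) = (-4480 + 32141)*((-1593 - 16299) + 27839) = 27661*(-17892 + 27839) = 27661*9947 = 275143967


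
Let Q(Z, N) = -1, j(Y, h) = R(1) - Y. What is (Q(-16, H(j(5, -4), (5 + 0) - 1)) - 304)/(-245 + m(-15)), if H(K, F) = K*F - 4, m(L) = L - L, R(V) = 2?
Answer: 61/49 ≈ 1.2449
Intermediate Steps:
m(L) = 0
j(Y, h) = 2 - Y
H(K, F) = -4 + F*K (H(K, F) = F*K - 4 = -4 + F*K)
(Q(-16, H(j(5, -4), (5 + 0) - 1)) - 304)/(-245 + m(-15)) = (-1 - 304)/(-245 + 0) = -305/(-245) = -305*(-1/245) = 61/49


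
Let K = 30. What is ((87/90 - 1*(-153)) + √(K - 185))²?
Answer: 21195661/900 + 4619*I*√155/15 ≈ 23551.0 + 3833.7*I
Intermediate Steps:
((87/90 - 1*(-153)) + √(K - 185))² = ((87/90 - 1*(-153)) + √(30 - 185))² = ((87*(1/90) + 153) + √(-155))² = ((29/30 + 153) + I*√155)² = (4619/30 + I*√155)²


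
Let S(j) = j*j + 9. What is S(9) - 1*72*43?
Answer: -3006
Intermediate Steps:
S(j) = 9 + j² (S(j) = j² + 9 = 9 + j²)
S(9) - 1*72*43 = (9 + 9²) - 1*72*43 = (9 + 81) - 72*43 = 90 - 3096 = -3006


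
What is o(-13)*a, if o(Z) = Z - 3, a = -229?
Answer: 3664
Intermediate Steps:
o(Z) = -3 + Z
o(-13)*a = (-3 - 13)*(-229) = -16*(-229) = 3664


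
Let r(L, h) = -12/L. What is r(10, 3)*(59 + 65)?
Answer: -744/5 ≈ -148.80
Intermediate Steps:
r(10, 3)*(59 + 65) = (-12/10)*(59 + 65) = -12*1/10*124 = -6/5*124 = -744/5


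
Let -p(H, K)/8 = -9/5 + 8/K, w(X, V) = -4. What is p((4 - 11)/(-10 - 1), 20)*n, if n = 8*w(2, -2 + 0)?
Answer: -1792/5 ≈ -358.40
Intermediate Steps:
p(H, K) = 72/5 - 64/K (p(H, K) = -8*(-9/5 + 8/K) = 72/5 - 64/K)
n = -32 (n = 8*(-4) = -32)
p((4 - 11)/(-10 - 1), 20)*n = (72/5 - 64/20)*(-32) = (72/5 - 64*1/20)*(-32) = (72/5 - 16/5)*(-32) = (56/5)*(-32) = -1792/5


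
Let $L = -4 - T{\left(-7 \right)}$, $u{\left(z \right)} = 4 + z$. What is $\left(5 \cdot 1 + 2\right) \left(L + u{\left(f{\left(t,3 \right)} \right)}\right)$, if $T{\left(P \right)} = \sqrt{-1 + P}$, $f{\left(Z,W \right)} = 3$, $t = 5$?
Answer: $21 - 14 i \sqrt{2} \approx 21.0 - 19.799 i$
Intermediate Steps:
$L = -4 - 2 i \sqrt{2}$ ($L = -4 - \sqrt{-1 - 7} = -4 - \sqrt{-8} = -4 - 2 i \sqrt{2} \approx -4.0 - 2.8284 i$)
$\left(5 \cdot 1 + 2\right) \left(L + u{\left(f{\left(t,3 \right)} \right)}\right) = \left(5 \cdot 1 + 2\right) \left(\left(-4 - 2 i \sqrt{2}\right) + \left(4 + 3\right)\right) = \left(5 + 2\right) \left(\left(-4 - 2 i \sqrt{2}\right) + 7\right) = 7 \left(3 - 2 i \sqrt{2}\right) = 21 - 14 i \sqrt{2}$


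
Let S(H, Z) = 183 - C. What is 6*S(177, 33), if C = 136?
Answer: 282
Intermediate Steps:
S(H, Z) = 47 (S(H, Z) = 183 - 1*136 = 183 - 136 = 47)
6*S(177, 33) = 6*47 = 282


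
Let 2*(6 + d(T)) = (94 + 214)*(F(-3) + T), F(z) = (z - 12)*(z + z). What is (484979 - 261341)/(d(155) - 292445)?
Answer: -74546/84907 ≈ -0.87797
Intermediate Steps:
F(z) = 2*z*(-12 + z) (F(z) = (-12 + z)*(2*z) = 2*z*(-12 + z))
d(T) = 13854 + 154*T (d(T) = -6 + ((94 + 214)*(2*(-3)*(-12 - 3) + T))/2 = -6 + (308*(2*(-3)*(-15) + T))/2 = -6 + (308*(90 + T))/2 = -6 + (27720 + 308*T)/2 = -6 + (13860 + 154*T) = 13854 + 154*T)
(484979 - 261341)/(d(155) - 292445) = (484979 - 261341)/((13854 + 154*155) - 292445) = 223638/((13854 + 23870) - 292445) = 223638/(37724 - 292445) = 223638/(-254721) = 223638*(-1/254721) = -74546/84907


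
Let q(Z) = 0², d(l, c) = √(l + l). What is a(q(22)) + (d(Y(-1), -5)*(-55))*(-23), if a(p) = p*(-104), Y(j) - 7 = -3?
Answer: 2530*√2 ≈ 3578.0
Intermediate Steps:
Y(j) = 4 (Y(j) = 7 - 3 = 4)
d(l, c) = √2*√l (d(l, c) = √(2*l) = √2*√l)
q(Z) = 0
a(p) = -104*p
a(q(22)) + (d(Y(-1), -5)*(-55))*(-23) = -104*0 + ((√2*√4)*(-55))*(-23) = 0 + ((√2*2)*(-55))*(-23) = 0 + ((2*√2)*(-55))*(-23) = 0 - 110*√2*(-23) = 0 + 2530*√2 = 2530*√2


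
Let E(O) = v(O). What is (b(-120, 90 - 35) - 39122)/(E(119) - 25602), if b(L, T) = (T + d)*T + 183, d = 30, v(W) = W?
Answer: 34264/25483 ≈ 1.3446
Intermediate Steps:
E(O) = O
b(L, T) = 183 + T*(30 + T) (b(L, T) = (T + 30)*T + 183 = (30 + T)*T + 183 = T*(30 + T) + 183 = 183 + T*(30 + T))
(b(-120, 90 - 35) - 39122)/(E(119) - 25602) = ((183 + (90 - 35)² + 30*(90 - 35)) - 39122)/(119 - 25602) = ((183 + 55² + 30*55) - 39122)/(-25483) = ((183 + 3025 + 1650) - 39122)*(-1/25483) = (4858 - 39122)*(-1/25483) = -34264*(-1/25483) = 34264/25483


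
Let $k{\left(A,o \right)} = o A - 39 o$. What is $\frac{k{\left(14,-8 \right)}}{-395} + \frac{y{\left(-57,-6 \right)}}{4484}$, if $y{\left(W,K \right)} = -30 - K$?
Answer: $- \frac{45314}{88559} \approx -0.51168$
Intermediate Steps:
$k{\left(A,o \right)} = - 39 o + A o$ ($k{\left(A,o \right)} = A o - 39 o = - 39 o + A o$)
$\frac{k{\left(14,-8 \right)}}{-395} + \frac{y{\left(-57,-6 \right)}}{4484} = \frac{\left(-8\right) \left(-39 + 14\right)}{-395} + \frac{-30 - -6}{4484} = \left(-8\right) \left(-25\right) \left(- \frac{1}{395}\right) + \left(-30 + 6\right) \frac{1}{4484} = 200 \left(- \frac{1}{395}\right) - \frac{6}{1121} = - \frac{40}{79} - \frac{6}{1121} = - \frac{45314}{88559}$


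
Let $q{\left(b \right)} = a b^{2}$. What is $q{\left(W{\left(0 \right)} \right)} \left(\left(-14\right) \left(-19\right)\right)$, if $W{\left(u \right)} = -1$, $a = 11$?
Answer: $2926$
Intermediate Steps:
$q{\left(b \right)} = 11 b^{2}$
$q{\left(W{\left(0 \right)} \right)} \left(\left(-14\right) \left(-19\right)\right) = 11 \left(-1\right)^{2} \left(\left(-14\right) \left(-19\right)\right) = 11 \cdot 1 \cdot 266 = 11 \cdot 266 = 2926$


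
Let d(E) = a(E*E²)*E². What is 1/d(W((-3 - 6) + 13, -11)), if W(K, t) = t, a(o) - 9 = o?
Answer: -1/159962 ≈ -6.2515e-6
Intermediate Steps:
a(o) = 9 + o
d(E) = E²*(9 + E³) (d(E) = (9 + E*E²)*E² = (9 + E³)*E² = E²*(9 + E³))
1/d(W((-3 - 6) + 13, -11)) = 1/((-11)²*(9 + (-11)³)) = 1/(121*(9 - 1331)) = 1/(121*(-1322)) = 1/(-159962) = -1/159962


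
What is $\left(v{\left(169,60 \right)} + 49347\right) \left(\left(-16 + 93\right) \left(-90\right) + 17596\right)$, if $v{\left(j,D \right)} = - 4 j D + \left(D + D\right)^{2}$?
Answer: $247312542$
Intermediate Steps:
$v{\left(j,D \right)} = 4 D^{2} - 4 D j$ ($v{\left(j,D \right)} = - 4 D j + \left(2 D\right)^{2} = - 4 D j + 4 D^{2} = 4 D^{2} - 4 D j$)
$\left(v{\left(169,60 \right)} + 49347\right) \left(\left(-16 + 93\right) \left(-90\right) + 17596\right) = \left(4 \cdot 60 \left(60 - 169\right) + 49347\right) \left(\left(-16 + 93\right) \left(-90\right) + 17596\right) = \left(4 \cdot 60 \left(60 - 169\right) + 49347\right) \left(77 \left(-90\right) + 17596\right) = \left(4 \cdot 60 \left(-109\right) + 49347\right) \left(-6930 + 17596\right) = \left(-26160 + 49347\right) 10666 = 23187 \cdot 10666 = 247312542$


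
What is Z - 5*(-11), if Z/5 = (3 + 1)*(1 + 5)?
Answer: 175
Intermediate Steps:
Z = 120 (Z = 5*((3 + 1)*(1 + 5)) = 5*(4*6) = 5*24 = 120)
Z - 5*(-11) = 120 - 5*(-11) = 120 + 55 = 175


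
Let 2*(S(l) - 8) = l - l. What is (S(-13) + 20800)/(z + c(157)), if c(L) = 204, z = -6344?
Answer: -5202/1535 ≈ -3.3889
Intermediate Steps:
S(l) = 8 (S(l) = 8 + (l - l)/2 = 8 + (½)*0 = 8 + 0 = 8)
(S(-13) + 20800)/(z + c(157)) = (8 + 20800)/(-6344 + 204) = 20808/(-6140) = 20808*(-1/6140) = -5202/1535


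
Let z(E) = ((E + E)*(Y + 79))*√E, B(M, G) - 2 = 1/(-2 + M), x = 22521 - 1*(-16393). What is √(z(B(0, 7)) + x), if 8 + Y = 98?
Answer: √(155656 + 1014*√6)/2 ≈ 198.83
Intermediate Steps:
Y = 90 (Y = -8 + 98 = 90)
x = 38914 (x = 22521 + 16393 = 38914)
B(M, G) = 2 + 1/(-2 + M)
z(E) = 338*E^(3/2) (z(E) = ((E + E)*(90 + 79))*√E = ((2*E)*169)*√E = (338*E)*√E = 338*E^(3/2))
√(z(B(0, 7)) + x) = √(338*((-3 + 2*0)/(-2 + 0))^(3/2) + 38914) = √(338*((-3 + 0)/(-2))^(3/2) + 38914) = √(338*(-½*(-3))^(3/2) + 38914) = √(338*(3/2)^(3/2) + 38914) = √(338*(3*√6/4) + 38914) = √(507*√6/2 + 38914) = √(38914 + 507*√6/2)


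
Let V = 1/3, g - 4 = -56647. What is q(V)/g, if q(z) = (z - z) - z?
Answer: 1/169929 ≈ 5.8848e-6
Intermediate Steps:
g = -56643 (g = 4 - 56647 = -56643)
V = ⅓ ≈ 0.33333
q(z) = -z (q(z) = 0 - z = -z)
q(V)/g = -1*⅓/(-56643) = -⅓*(-1/56643) = 1/169929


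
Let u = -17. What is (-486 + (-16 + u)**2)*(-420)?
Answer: -253260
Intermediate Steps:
(-486 + (-16 + u)**2)*(-420) = (-486 + (-16 - 17)**2)*(-420) = (-486 + (-33)**2)*(-420) = (-486 + 1089)*(-420) = 603*(-420) = -253260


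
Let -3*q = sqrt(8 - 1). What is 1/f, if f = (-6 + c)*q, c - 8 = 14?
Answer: -3*sqrt(7)/112 ≈ -0.070868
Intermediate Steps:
c = 22 (c = 8 + 14 = 22)
q = -sqrt(7)/3 (q = -sqrt(8 - 1)/3 = -sqrt(7)/3 ≈ -0.88192)
f = -16*sqrt(7)/3 (f = (-6 + 22)*(-sqrt(7)/3) = 16*(-sqrt(7)/3) = -16*sqrt(7)/3 ≈ -14.111)
1/f = 1/(-16*sqrt(7)/3) = -3*sqrt(7)/112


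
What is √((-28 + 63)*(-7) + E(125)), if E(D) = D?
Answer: 2*I*√30 ≈ 10.954*I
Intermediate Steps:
√((-28 + 63)*(-7) + E(125)) = √((-28 + 63)*(-7) + 125) = √(35*(-7) + 125) = √(-245 + 125) = √(-120) = 2*I*√30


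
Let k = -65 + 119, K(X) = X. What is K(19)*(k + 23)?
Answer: 1463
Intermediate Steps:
k = 54
K(19)*(k + 23) = 19*(54 + 23) = 19*77 = 1463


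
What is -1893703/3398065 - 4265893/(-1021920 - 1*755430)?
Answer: 2226001733999/1207910165550 ≈ 1.8429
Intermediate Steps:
-1893703/3398065 - 4265893/(-1021920 - 1*755430) = -1893703*1/3398065 - 4265893/(-1021920 - 755430) = -1893703/3398065 - 4265893/(-1777350) = -1893703/3398065 - 4265893*(-1/1777350) = -1893703/3398065 + 4265893/1777350 = 2226001733999/1207910165550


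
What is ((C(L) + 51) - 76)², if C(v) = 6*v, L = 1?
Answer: 361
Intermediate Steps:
((C(L) + 51) - 76)² = ((6*1 + 51) - 76)² = ((6 + 51) - 76)² = (57 - 76)² = (-19)² = 361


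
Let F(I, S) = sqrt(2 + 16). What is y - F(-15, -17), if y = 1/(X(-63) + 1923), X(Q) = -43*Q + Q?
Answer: 1/4569 - 3*sqrt(2) ≈ -4.2424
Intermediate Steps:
F(I, S) = 3*sqrt(2) (F(I, S) = sqrt(18) = 3*sqrt(2))
X(Q) = -42*Q
y = 1/4569 (y = 1/(-42*(-63) + 1923) = 1/(2646 + 1923) = 1/4569 ≈ 0.00021887)
y - F(-15, -17) = 1/4569 - 3*sqrt(2)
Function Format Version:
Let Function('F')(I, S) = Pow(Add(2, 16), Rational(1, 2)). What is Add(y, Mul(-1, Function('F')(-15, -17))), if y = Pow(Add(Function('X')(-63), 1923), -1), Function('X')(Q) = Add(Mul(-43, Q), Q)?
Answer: Add(Rational(1, 4569), Mul(-3, Pow(2, Rational(1, 2)))) ≈ -4.2424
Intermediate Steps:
Function('F')(I, S) = Mul(3, Pow(2, Rational(1, 2))) (Function('F')(I, S) = Pow(18, Rational(1, 2)) = Mul(3, Pow(2, Rational(1, 2))))
Function('X')(Q) = Mul(-42, Q)
y = Rational(1, 4569) (y = Pow(Add(Mul(-42, -63), 1923), -1) = Pow(Add(2646, 1923), -1) = Pow(4569, -1) = Rational(1, 4569) ≈ 0.00021887)
Add(y, Mul(-1, Function('F')(-15, -17))) = Add(Rational(1, 4569), Mul(-1, Mul(3, Pow(2, Rational(1, 2))))) = Add(Rational(1, 4569), Mul(-3, Pow(2, Rational(1, 2))))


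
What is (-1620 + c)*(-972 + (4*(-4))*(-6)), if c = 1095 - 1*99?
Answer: 546624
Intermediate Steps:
c = 996 (c = 1095 - 99 = 996)
(-1620 + c)*(-972 + (4*(-4))*(-6)) = (-1620 + 996)*(-972 + (4*(-4))*(-6)) = -624*(-972 - 16*(-6)) = -624*(-972 + 96) = -624*(-876) = 546624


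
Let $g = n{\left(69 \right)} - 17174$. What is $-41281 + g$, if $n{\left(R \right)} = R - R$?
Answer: $-58455$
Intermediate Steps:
$n{\left(R \right)} = 0$
$g = -17174$ ($g = 0 - 17174 = -17174$)
$-41281 + g = -41281 - 17174 = -58455$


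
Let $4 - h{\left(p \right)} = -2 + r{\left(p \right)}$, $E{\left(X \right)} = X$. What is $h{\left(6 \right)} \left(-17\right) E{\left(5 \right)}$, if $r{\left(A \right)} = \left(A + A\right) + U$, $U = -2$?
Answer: $340$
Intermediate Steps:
$r{\left(A \right)} = -2 + 2 A$ ($r{\left(A \right)} = \left(A + A\right) - 2 = 2 A - 2 = -2 + 2 A$)
$h{\left(p \right)} = 8 - 2 p$ ($h{\left(p \right)} = 4 - \left(-2 + \left(-2 + 2 p\right)\right) = 4 - \left(-4 + 2 p\right) = 8 - 2 p$)
$h{\left(6 \right)} \left(-17\right) E{\left(5 \right)} = \left(8 - 12\right) \left(-17\right) 5 = \left(-4\right) \left(-17\right) 5 = 68 \cdot 5 = 340$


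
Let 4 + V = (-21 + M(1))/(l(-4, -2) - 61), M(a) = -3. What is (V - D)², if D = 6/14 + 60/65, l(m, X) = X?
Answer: 1841449/74529 ≈ 24.708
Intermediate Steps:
D = 123/91 (D = 6*(1/14) + 60*(1/65) = 3/7 + 12/13 = 123/91 ≈ 1.3516)
V = -76/21 (V = -4 + (-21 - 3)/(-2 - 61) = -4 - 24/(-63) = -4 - 24*(-1/63) = -4 + 8/21 = -76/21 ≈ -3.6190)
(V - D)² = (-76/21 - 1*123/91)² = (-76/21 - 123/91)² = (-1357/273)² = 1841449/74529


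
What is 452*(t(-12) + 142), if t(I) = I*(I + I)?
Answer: 194360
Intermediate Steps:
t(I) = 2*I² (t(I) = I*(2*I) = 2*I²)
452*(t(-12) + 142) = 452*(2*(-12)² + 142) = 452*(2*144 + 142) = 452*(288 + 142) = 452*430 = 194360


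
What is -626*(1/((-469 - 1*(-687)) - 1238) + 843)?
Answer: -269135867/510 ≈ -5.2772e+5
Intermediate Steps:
-626*(1/((-469 - 1*(-687)) - 1238) + 843) = -626*(1/((-469 + 687) - 1238) + 843) = -626*(1/(218 - 1238) + 843) = -626*(1/(-1020) + 843) = -626*(-1/1020 + 843) = -626*859859/1020 = -269135867/510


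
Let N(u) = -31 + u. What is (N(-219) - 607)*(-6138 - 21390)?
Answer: 23591496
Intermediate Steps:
(N(-219) - 607)*(-6138 - 21390) = ((-31 - 219) - 607)*(-6138 - 21390) = (-250 - 607)*(-27528) = -857*(-27528) = 23591496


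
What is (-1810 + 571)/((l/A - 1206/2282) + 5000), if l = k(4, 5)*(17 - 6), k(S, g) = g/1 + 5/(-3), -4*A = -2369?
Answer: -10047158793/40541651519 ≈ -0.24782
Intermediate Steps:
A = 2369/4 (A = -1/4*(-2369) = 2369/4 ≈ 592.25)
k(S, g) = -5/3 + g (k(S, g) = g*1 + 5*(-1/3) = g - 5/3 = -5/3 + g)
l = 110/3 (l = (-5/3 + 5)*(17 - 6) = (10/3)*11 = 110/3 ≈ 36.667)
(-1810 + 571)/((l/A - 1206/2282) + 5000) = (-1810 + 571)/((110/(3*(2369/4)) - 1206/2282) + 5000) = -1239/(((110/3)*(4/2369) - 1206*1/2282) + 5000) = -1239/((440/7107 - 603/1141) + 5000) = -1239/(-3783481/8109087 + 5000) = -1239/40541651519/8109087 = -1239*8109087/40541651519 = -10047158793/40541651519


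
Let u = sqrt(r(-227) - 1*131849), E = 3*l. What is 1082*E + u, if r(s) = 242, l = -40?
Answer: -129840 + 3*I*sqrt(14623) ≈ -1.2984e+5 + 362.78*I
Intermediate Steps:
E = -120 (E = 3*(-40) = -120)
u = 3*I*sqrt(14623) (u = sqrt(242 - 1*131849) = sqrt(242 - 131849) = sqrt(-131607) = 3*I*sqrt(14623) ≈ 362.78*I)
1082*E + u = 1082*(-120) + 3*I*sqrt(14623) = -129840 + 3*I*sqrt(14623)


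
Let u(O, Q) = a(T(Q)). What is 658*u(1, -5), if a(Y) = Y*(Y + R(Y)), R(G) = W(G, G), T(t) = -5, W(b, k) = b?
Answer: 32900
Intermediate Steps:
R(G) = G
a(Y) = 2*Y² (a(Y) = Y*(Y + Y) = Y*(2*Y) = 2*Y²)
u(O, Q) = 50 (u(O, Q) = 2*(-5)² = 2*25 = 50)
658*u(1, -5) = 658*50 = 32900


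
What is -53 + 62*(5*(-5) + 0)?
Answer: -1603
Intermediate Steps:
-53 + 62*(5*(-5) + 0) = -53 + 62*(-25 + 0) = -53 + 62*(-25) = -53 - 1550 = -1603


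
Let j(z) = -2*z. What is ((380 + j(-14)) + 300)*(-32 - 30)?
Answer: -43896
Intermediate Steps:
((380 + j(-14)) + 300)*(-32 - 30) = ((380 - 2*(-14)) + 300)*(-32 - 30) = ((380 + 28) + 300)*(-62) = (408 + 300)*(-62) = 708*(-62) = -43896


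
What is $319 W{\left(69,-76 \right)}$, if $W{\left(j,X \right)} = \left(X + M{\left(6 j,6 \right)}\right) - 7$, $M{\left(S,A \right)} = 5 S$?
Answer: $633853$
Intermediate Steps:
$W{\left(j,X \right)} = -7 + X + 30 j$ ($W{\left(j,X \right)} = \left(X + 5 \cdot 6 j\right) - 7 = \left(X + 30 j\right) - 7 = -7 + X + 30 j$)
$319 W{\left(69,-76 \right)} = 319 \left(-7 - 76 + 30 \cdot 69\right) = 319 \left(-7 - 76 + 2070\right) = 319 \cdot 1987 = 633853$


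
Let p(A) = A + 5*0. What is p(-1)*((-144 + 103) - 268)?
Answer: 309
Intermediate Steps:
p(A) = A (p(A) = A + 0 = A)
p(-1)*((-144 + 103) - 268) = -((-144 + 103) - 268) = -(-41 - 268) = -1*(-309) = 309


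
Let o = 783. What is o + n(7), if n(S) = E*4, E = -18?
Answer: 711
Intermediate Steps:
n(S) = -72 (n(S) = -18*4 = -72)
o + n(7) = 783 - 72 = 711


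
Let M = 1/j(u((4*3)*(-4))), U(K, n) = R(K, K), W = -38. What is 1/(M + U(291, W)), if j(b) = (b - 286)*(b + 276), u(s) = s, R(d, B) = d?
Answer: 76152/22160231 ≈ 0.0034364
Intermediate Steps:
U(K, n) = K
j(b) = (-286 + b)*(276 + b)
M = -1/76152 (M = 1/(-78936 + ((4*3)*(-4))**2 - 10*4*3*(-4)) = 1/(-78936 + (12*(-4))**2 - 120*(-4)) = 1/(-78936 + (-48)**2 - 10*(-48)) = 1/(-78936 + 2304 + 480) = 1/(-76152) = -1/76152 ≈ -1.3132e-5)
1/(M + U(291, W)) = 1/(-1/76152 + 291) = 1/(22160231/76152) = 76152/22160231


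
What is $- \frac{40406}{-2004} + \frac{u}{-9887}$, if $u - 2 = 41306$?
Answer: $\frac{158356445}{9906774} \approx 15.985$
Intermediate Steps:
$u = 41308$ ($u = 2 + 41306 = 41308$)
$- \frac{40406}{-2004} + \frac{u}{-9887} = - \frac{40406}{-2004} + \frac{41308}{-9887} = \left(-40406\right) \left(- \frac{1}{2004}\right) + 41308 \left(- \frac{1}{9887}\right) = \frac{20203}{1002} - \frac{41308}{9887} = \frac{158356445}{9906774}$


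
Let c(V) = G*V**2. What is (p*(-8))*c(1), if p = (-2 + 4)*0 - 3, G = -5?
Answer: -120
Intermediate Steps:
p = -3 (p = 2*0 - 3 = 0 - 3 = -3)
c(V) = -5*V**2
(p*(-8))*c(1) = (-3*(-8))*(-5*1**2) = 24*(-5*1) = 24*(-5) = -120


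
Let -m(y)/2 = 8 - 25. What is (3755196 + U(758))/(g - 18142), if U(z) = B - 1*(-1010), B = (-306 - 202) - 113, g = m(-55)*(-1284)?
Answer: -3755585/61798 ≈ -60.772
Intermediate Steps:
m(y) = 34 (m(y) = -2*(8 - 25) = -2*(-17) = 34)
g = -43656 (g = 34*(-1284) = -43656)
B = -621 (B = -508 - 113 = -621)
U(z) = 389 (U(z) = -621 - 1*(-1010) = -621 + 1010 = 389)
(3755196 + U(758))/(g - 18142) = (3755196 + 389)/(-43656 - 18142) = 3755585/(-61798) = 3755585*(-1/61798) = -3755585/61798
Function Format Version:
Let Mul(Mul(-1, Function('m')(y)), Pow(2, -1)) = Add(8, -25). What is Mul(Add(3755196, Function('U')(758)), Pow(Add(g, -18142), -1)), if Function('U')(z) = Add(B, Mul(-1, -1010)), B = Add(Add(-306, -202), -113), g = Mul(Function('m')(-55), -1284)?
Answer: Rational(-3755585, 61798) ≈ -60.772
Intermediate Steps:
Function('m')(y) = 34 (Function('m')(y) = Mul(-2, Add(8, -25)) = Mul(-2, -17) = 34)
g = -43656 (g = Mul(34, -1284) = -43656)
B = -621 (B = Add(-508, -113) = -621)
Function('U')(z) = 389 (Function('U')(z) = Add(-621, Mul(-1, -1010)) = Add(-621, 1010) = 389)
Mul(Add(3755196, Function('U')(758)), Pow(Add(g, -18142), -1)) = Mul(Add(3755196, 389), Pow(Add(-43656, -18142), -1)) = Mul(3755585, Pow(-61798, -1)) = Mul(3755585, Rational(-1, 61798)) = Rational(-3755585, 61798)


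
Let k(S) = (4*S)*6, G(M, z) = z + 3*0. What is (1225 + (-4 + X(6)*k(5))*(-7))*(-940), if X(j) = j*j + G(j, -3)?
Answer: 24878980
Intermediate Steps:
G(M, z) = z (G(M, z) = z + 0 = z)
X(j) = -3 + j**2 (X(j) = j*j - 3 = j**2 - 3 = -3 + j**2)
k(S) = 24*S
(1225 + (-4 + X(6)*k(5))*(-7))*(-940) = (1225 + (-4 + (-3 + 6**2)*(24*5))*(-7))*(-940) = (1225 + (-4 + (-3 + 36)*120)*(-7))*(-940) = (1225 + (-4 + 33*120)*(-7))*(-940) = (1225 + (-4 + 3960)*(-7))*(-940) = (1225 + 3956*(-7))*(-940) = (1225 - 27692)*(-940) = -26467*(-940) = 24878980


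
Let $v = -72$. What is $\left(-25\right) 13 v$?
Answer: $23400$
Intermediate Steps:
$\left(-25\right) 13 v = \left(-25\right) 13 \left(-72\right) = \left(-325\right) \left(-72\right) = 23400$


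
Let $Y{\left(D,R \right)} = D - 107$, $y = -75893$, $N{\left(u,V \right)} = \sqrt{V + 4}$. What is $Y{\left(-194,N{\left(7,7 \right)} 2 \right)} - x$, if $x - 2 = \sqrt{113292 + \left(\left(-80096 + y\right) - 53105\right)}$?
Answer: $-303 - i \sqrt{95802} \approx -303.0 - 309.52 i$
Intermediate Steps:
$N{\left(u,V \right)} = \sqrt{4 + V}$
$Y{\left(D,R \right)} = -107 + D$
$x = 2 + i \sqrt{95802}$ ($x = 2 + \sqrt{113292 - 209094} = 2 + \sqrt{-95802} = 2 + i \sqrt{95802} \approx 2.0 + 309.52 i$)
$Y{\left(-194,N{\left(7,7 \right)} 2 \right)} - x = \left(-107 - 194\right) - \left(2 + i \sqrt{95802}\right) = -301 - \left(2 + i \sqrt{95802}\right) = -303 - i \sqrt{95802}$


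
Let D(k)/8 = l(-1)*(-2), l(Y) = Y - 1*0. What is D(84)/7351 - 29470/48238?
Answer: -107931081/177298769 ≈ -0.60875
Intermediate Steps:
l(Y) = Y (l(Y) = Y + 0 = Y)
D(k) = 16 (D(k) = 8*(-1*(-2)) = 8*2 = 16)
D(84)/7351 - 29470/48238 = 16/7351 - 29470/48238 = 16*(1/7351) - 29470*1/48238 = 16/7351 - 14735/24119 = -107931081/177298769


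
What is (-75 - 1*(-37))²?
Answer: 1444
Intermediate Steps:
(-75 - 1*(-37))² = (-75 + 37)² = (-38)² = 1444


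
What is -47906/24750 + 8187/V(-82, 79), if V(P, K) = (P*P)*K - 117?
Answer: -12619621162/6572102625 ≈ -1.9202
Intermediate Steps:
V(P, K) = -117 + K*P² (V(P, K) = P²*K - 117 = K*P² - 117 = -117 + K*P²)
-47906/24750 + 8187/V(-82, 79) = -47906/24750 + 8187/(-117 + 79*(-82)²) = -47906*1/24750 + 8187/(-117 + 79*6724) = -23953/12375 + 8187/(-117 + 531196) = -23953/12375 + 8187/531079 = -12619621162/6572102625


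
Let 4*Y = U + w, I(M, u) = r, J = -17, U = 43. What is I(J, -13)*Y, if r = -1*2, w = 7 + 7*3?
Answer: -71/2 ≈ -35.500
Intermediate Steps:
w = 28 (w = 7 + 21 = 28)
r = -2
I(M, u) = -2
Y = 71/4 (Y = (43 + 28)/4 = (¼)*71 = 71/4 ≈ 17.750)
I(J, -13)*Y = -2*71/4 = -71/2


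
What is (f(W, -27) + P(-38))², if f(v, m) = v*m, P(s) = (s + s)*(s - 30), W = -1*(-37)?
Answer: 17380561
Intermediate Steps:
W = 37
P(s) = 2*s*(-30 + s) (P(s) = (2*s)*(-30 + s) = 2*s*(-30 + s))
f(v, m) = m*v
(f(W, -27) + P(-38))² = (-27*37 + 2*(-38)*(-30 - 38))² = (-999 + 2*(-38)*(-68))² = (-999 + 5168)² = 4169² = 17380561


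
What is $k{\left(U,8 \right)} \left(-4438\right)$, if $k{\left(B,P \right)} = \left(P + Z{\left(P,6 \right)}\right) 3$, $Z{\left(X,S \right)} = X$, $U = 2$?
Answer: $-213024$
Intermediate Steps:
$k{\left(B,P \right)} = 6 P$ ($k{\left(B,P \right)} = \left(P + P\right) 3 = 2 P 3 = 6 P$)
$k{\left(U,8 \right)} \left(-4438\right) = 6 \cdot 8 \left(-4438\right) = 48 \left(-4438\right) = -213024$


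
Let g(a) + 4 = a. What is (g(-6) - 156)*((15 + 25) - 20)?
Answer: -3320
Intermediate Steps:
g(a) = -4 + a
(g(-6) - 156)*((15 + 25) - 20) = ((-4 - 6) - 156)*((15 + 25) - 20) = (-10 - 156)*(40 - 20) = -166*20 = -3320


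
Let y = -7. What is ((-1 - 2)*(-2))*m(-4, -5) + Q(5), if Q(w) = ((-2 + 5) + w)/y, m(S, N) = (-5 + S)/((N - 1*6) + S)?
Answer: 86/35 ≈ 2.4571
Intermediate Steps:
m(S, N) = (-5 + S)/(-6 + N + S) (m(S, N) = (-5 + S)/((N - 6) + S) = (-5 + S)/((-6 + N) + S) = (-5 + S)/(-6 + N + S))
Q(w) = -3/7 - w/7 (Q(w) = ((-2 + 5) + w)/(-7) = (3 + w)*(-⅐) = -3/7 - w/7)
((-1 - 2)*(-2))*m(-4, -5) + Q(5) = ((-1 - 2)*(-2))*((-5 - 4)/(-6 - 5 - 4)) + (-3/7 - ⅐*5) = (-3*(-2))*(-9/(-15)) + (-3/7 - 5/7) = 6*(-1/15*(-9)) - 8/7 = 6*(⅗) - 8/7 = 18/5 - 8/7 = 86/35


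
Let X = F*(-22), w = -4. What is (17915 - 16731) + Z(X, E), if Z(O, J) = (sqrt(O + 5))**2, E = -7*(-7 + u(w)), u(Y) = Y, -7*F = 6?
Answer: 8455/7 ≈ 1207.9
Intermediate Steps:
F = -6/7 (F = -1/7*6 = -6/7 ≈ -0.85714)
E = 77 (E = -7*(-7 - 4) = -7*(-11) = 77)
X = 132/7 (X = -6/7*(-22) = 132/7 ≈ 18.857)
Z(O, J) = 5 + O (Z(O, J) = (sqrt(5 + O))**2 = 5 + O)
(17915 - 16731) + Z(X, E) = (17915 - 16731) + (5 + 132/7) = 1184 + 167/7 = 8455/7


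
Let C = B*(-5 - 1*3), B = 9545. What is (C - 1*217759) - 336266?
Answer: -630385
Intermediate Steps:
C = -76360 (C = 9545*(-5 - 1*3) = 9545*(-5 - 3) = 9545*(-8) = -76360)
(C - 1*217759) - 336266 = (-76360 - 1*217759) - 336266 = (-76360 - 217759) - 336266 = -294119 - 336266 = -630385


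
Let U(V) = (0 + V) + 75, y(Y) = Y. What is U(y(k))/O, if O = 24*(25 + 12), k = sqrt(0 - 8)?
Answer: 25/296 + I*sqrt(2)/444 ≈ 0.084459 + 0.0031852*I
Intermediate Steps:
k = 2*I*sqrt(2) (k = sqrt(-8) = 2*I*sqrt(2) ≈ 2.8284*I)
U(V) = 75 + V (U(V) = V + 75 = 75 + V)
O = 888 (O = 24*37 = 888)
U(y(k))/O = (75 + 2*I*sqrt(2))/888 = (75 + 2*I*sqrt(2))*(1/888) = 25/296 + I*sqrt(2)/444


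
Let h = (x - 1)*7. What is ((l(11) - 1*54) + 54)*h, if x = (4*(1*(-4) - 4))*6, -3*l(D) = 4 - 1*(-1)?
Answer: 6755/3 ≈ 2251.7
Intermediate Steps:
l(D) = -5/3 (l(D) = -(4 - 1*(-1))/3 = -(4 + 1)/3 = -⅓*5 = -5/3)
x = -192 (x = (4*(-4 - 4))*6 = (4*(-8))*6 = -32*6 = -192)
h = -1351 (h = (-192 - 1)*7 = -193*7 = -1351)
((l(11) - 1*54) + 54)*h = ((-5/3 - 1*54) + 54)*(-1351) = ((-5/3 - 54) + 54)*(-1351) = (-167/3 + 54)*(-1351) = -5/3*(-1351) = 6755/3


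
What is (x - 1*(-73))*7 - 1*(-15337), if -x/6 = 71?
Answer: 12866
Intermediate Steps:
x = -426 (x = -6*71 = -426)
(x - 1*(-73))*7 - 1*(-15337) = (-426 - 1*(-73))*7 - 1*(-15337) = (-426 + 73)*7 + 15337 = -353*7 + 15337 = -2471 + 15337 = 12866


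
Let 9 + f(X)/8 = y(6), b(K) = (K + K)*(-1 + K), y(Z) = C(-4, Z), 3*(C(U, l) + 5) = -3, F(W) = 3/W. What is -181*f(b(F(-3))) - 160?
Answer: 21560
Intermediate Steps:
C(U, l) = -6 (C(U, l) = -5 + (⅓)*(-3) = -5 - 1 = -6)
y(Z) = -6
b(K) = 2*K*(-1 + K) (b(K) = (2*K)*(-1 + K) = 2*K*(-1 + K))
f(X) = -120 (f(X) = -72 + 8*(-6) = -72 - 48 = -120)
-181*f(b(F(-3))) - 160 = -181*(-120) - 160 = 21720 - 160 = 21560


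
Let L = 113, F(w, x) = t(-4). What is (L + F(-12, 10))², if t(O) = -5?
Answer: 11664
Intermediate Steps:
F(w, x) = -5
(L + F(-12, 10))² = (113 - 5)² = 108² = 11664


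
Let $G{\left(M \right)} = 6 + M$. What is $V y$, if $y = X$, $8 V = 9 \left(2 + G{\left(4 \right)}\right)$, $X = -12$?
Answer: $-162$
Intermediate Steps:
$V = \frac{27}{2}$ ($V = \frac{9 \left(2 + \left(6 + 4\right)\right)}{8} = \frac{9 \left(2 + 10\right)}{8} = \frac{9 \cdot 12}{8} = \frac{1}{8} \cdot 108 = \frac{27}{2} \approx 13.5$)
$y = -12$
$V y = \frac{27}{2} \left(-12\right) = -162$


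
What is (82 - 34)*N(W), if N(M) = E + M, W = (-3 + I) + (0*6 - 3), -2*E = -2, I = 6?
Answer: 48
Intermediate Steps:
E = 1 (E = -½*(-2) = 1)
W = 0 (W = (-3 + 6) + (0*6 - 3) = 3 + (0 - 3) = 3 - 3 = 0)
N(M) = 1 + M
(82 - 34)*N(W) = (82 - 34)*(1 + 0) = 48*1 = 48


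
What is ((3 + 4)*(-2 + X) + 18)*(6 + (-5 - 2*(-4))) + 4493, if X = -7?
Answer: 4088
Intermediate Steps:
((3 + 4)*(-2 + X) + 18)*(6 + (-5 - 2*(-4))) + 4493 = ((3 + 4)*(-2 - 7) + 18)*(6 + (-5 - 2*(-4))) + 4493 = (7*(-9) + 18)*(6 + (-5 + 8)) + 4493 = (-63 + 18)*(6 + 3) + 4493 = -45*9 + 4493 = -405 + 4493 = 4088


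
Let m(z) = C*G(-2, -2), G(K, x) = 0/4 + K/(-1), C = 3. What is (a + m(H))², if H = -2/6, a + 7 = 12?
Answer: 121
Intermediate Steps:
a = 5 (a = -7 + 12 = 5)
H = -⅓ (H = -2*⅙ = -⅓ ≈ -0.33333)
G(K, x) = -K (G(K, x) = 0*(¼) + K*(-1) = 0 - K = -K)
m(z) = 6 (m(z) = 3*(-1*(-2)) = 3*2 = 6)
(a + m(H))² = (5 + 6)² = 11² = 121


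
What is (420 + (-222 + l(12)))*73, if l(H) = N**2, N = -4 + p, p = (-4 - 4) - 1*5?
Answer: 35551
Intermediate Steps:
p = -13 (p = -8 - 5 = -13)
N = -17 (N = -4 - 13 = -17)
l(H) = 289 (l(H) = (-17)**2 = 289)
(420 + (-222 + l(12)))*73 = (420 + (-222 + 289))*73 = (420 + 67)*73 = 487*73 = 35551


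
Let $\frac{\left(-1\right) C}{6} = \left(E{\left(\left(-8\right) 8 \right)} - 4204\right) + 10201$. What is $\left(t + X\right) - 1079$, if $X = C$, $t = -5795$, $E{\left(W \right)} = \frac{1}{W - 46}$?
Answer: $- \frac{2357077}{55} \approx -42856.0$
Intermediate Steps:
$E{\left(W \right)} = \frac{1}{-46 + W}$
$C = - \frac{1979007}{55}$ ($C = - 6 \left(\left(\frac{1}{-46 - 64} - 4204\right) + 10201\right) = - 6 \left(\left(\frac{1}{-110} - 4204\right) + 10201\right) = - 6 \left(\left(- \frac{1}{110} - 4204\right) + 10201\right) = - 6 \left(- \frac{462441}{110} + 10201\right) = \left(-6\right) \frac{659669}{110} = - \frac{1979007}{55} \approx -35982.0$)
$X = - \frac{1979007}{55} \approx -35982.0$
$\left(t + X\right) - 1079 = \left(-5795 - \frac{1979007}{55}\right) - 1079 = - \frac{2297732}{55} - 1079 = - \frac{2357077}{55}$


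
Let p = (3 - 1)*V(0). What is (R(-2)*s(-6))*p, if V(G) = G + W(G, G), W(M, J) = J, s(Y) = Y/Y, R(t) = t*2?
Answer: 0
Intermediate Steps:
R(t) = 2*t
s(Y) = 1
V(G) = 2*G (V(G) = G + G = 2*G)
p = 0 (p = (3 - 1)*(2*0) = 2*0 = 0)
(R(-2)*s(-6))*p = ((2*(-2))*1)*0 = -4*1*0 = -4*0 = 0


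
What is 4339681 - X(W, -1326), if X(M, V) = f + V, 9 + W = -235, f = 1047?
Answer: 4339960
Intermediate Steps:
W = -244 (W = -9 - 235 = -244)
X(M, V) = 1047 + V
4339681 - X(W, -1326) = 4339681 - (1047 - 1326) = 4339681 - 1*(-279) = 4339681 + 279 = 4339960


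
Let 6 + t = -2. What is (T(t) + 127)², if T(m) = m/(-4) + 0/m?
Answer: 16641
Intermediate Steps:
t = -8 (t = -6 - 2 = -8)
T(m) = -m/4 (T(m) = m*(-¼) + 0 = -m/4 + 0 = -m/4)
(T(t) + 127)² = (-¼*(-8) + 127)² = (2 + 127)² = 129² = 16641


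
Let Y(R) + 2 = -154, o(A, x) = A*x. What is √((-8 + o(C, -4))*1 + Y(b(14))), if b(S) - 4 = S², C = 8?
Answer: 14*I ≈ 14.0*I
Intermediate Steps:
b(S) = 4 + S²
Y(R) = -156 (Y(R) = -2 - 154 = -156)
√((-8 + o(C, -4))*1 + Y(b(14))) = √((-8 + 8*(-4))*1 - 156) = √((-8 - 32)*1 - 156) = √(-40*1 - 156) = √(-40 - 156) = √(-196) = 14*I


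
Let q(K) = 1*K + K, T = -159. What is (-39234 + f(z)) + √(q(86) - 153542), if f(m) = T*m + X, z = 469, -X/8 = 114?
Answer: -114717 + 7*I*√3130 ≈ -1.1472e+5 + 391.63*I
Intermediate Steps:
X = -912 (X = -8*114 = -912)
f(m) = -912 - 159*m (f(m) = -159*m - 912 = -912 - 159*m)
q(K) = 2*K (q(K) = K + K = 2*K)
(-39234 + f(z)) + √(q(86) - 153542) = (-39234 + (-912 - 159*469)) + √(2*86 - 153542) = (-39234 + (-912 - 74571)) + √(172 - 153542) = (-39234 - 75483) + √(-153370) = -114717 + 7*I*√3130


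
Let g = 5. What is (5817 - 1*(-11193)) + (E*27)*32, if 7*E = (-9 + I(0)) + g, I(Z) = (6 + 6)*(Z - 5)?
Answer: 63774/7 ≈ 9110.6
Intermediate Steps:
I(Z) = -60 + 12*Z (I(Z) = 12*(-5 + Z) = -60 + 12*Z)
E = -64/7 (E = ((-9 + (-60 + 12*0)) + 5)/7 = ((-9 + (-60 + 0)) + 5)/7 = ((-9 - 60) + 5)/7 = (-69 + 5)/7 = (⅐)*(-64) = -64/7 ≈ -9.1429)
(5817 - 1*(-11193)) + (E*27)*32 = (5817 - 1*(-11193)) - 64/7*27*32 = (5817 + 11193) - 1728/7*32 = 17010 - 55296/7 = 63774/7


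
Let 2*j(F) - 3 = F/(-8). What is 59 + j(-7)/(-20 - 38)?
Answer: 54721/928 ≈ 58.967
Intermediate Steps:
j(F) = 3/2 - F/16 (j(F) = 3/2 + (F/(-8))/2 = 3/2 + (F*(-⅛))/2 = 3/2 + (-F/8)/2 = 3/2 - F/16)
59 + j(-7)/(-20 - 38) = 59 + (3/2 - 1/16*(-7))/(-20 - 38) = 59 + (3/2 + 7/16)/(-58) = 59 - 1/58*31/16 = 59 - 31/928 = 54721/928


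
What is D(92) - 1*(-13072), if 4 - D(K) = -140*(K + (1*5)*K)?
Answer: 90356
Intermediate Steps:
D(K) = 4 + 840*K (D(K) = 4 - (-140)*(K + (1*5)*K) = 4 - (-140)*(K + 5*K) = 4 - (-140)*6*K = 4 - (-840)*K = 4 + 840*K)
D(92) - 1*(-13072) = (4 + 840*92) - 1*(-13072) = (4 + 77280) + 13072 = 77284 + 13072 = 90356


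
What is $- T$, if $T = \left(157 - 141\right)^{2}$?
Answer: $-256$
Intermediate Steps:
$T = 256$ ($T = \left(157 - 141\right)^{2} = 16^{2} = 256$)
$- T = \left(-1\right) 256 = -256$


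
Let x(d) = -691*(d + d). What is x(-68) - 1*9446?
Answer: 84530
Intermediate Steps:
x(d) = -1382*d
x(-68) - 1*9446 = -1382*(-68) - 1*9446 = 93976 - 9446 = 84530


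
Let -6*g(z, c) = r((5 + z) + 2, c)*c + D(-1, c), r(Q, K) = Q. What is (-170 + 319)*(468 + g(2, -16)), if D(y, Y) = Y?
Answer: 221116/3 ≈ 73705.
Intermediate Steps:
g(z, c) = -c/6 - c*(7 + z)/6 (g(z, c) = -(((5 + z) + 2)*c + c)/6 = -((7 + z)*c + c)/6 = -(c*(7 + z) + c)/6 = -(c + c*(7 + z))/6 = -c/6 - c*(7 + z)/6)
(-170 + 319)*(468 + g(2, -16)) = (-170 + 319)*(468 + (⅙)*(-16)*(-8 - 1*2)) = 149*(468 + (⅙)*(-16)*(-8 - 2)) = 149*(468 + (⅙)*(-16)*(-10)) = 149*(468 + 80/3) = 149*(1484/3) = 221116/3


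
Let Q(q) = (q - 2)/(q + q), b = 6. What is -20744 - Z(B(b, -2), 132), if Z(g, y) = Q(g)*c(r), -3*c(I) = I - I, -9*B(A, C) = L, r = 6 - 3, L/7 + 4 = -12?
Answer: -20744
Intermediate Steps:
L = -112 (L = -28 + 7*(-12) = -28 - 84 = -112)
r = 3
B(A, C) = 112/9 (B(A, C) = -⅑*(-112) = 112/9)
Q(q) = (-2 + q)/(2*q) (Q(q) = (-2 + q)/((2*q)) = (-2 + q)*(1/(2*q)) = (-2 + q)/(2*q))
c(I) = 0 (c(I) = -(I - I)/3 = -⅓*0 = 0)
Z(g, y) = 0 (Z(g, y) = ((-2 + g)/(2*g))*0 = 0)
-20744 - Z(B(b, -2), 132) = -20744 - 1*0 = -20744 + 0 = -20744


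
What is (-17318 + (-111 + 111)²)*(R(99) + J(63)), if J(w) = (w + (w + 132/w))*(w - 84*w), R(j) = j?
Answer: 11598055098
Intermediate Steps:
J(w) = -83*w*(2*w + 132/w) (J(w) = (2*w + 132/w)*(-83*w) = -83*w*(2*w + 132/w))
(-17318 + (-111 + 111)²)*(R(99) + J(63)) = (-17318 + (-111 + 111)²)*(99 + (-10956 - 166*63²)) = (-17318 + 0²)*(99 + (-10956 - 166*3969)) = (-17318 + 0)*(99 + (-10956 - 658854)) = -17318*(99 - 669810) = -17318*(-669711) = 11598055098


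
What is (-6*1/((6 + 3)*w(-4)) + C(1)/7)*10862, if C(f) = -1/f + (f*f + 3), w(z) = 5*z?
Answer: 526807/105 ≈ 5017.2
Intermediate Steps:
C(f) = 3 + f² - 1/f (C(f) = -1/f + (f² + 3) = -1/f + (3 + f²) = 3 + f² - 1/f)
(-6*1/((6 + 3)*w(-4)) + C(1)/7)*10862 = (-6*(-1/(20*(6 + 3))) + (3 + 1² - 1/1)/7)*10862 = (-6/(9*(-20)) + (3 + 1 - 1*1)*(⅐))*10862 = (-6/(-180) + (3 + 1 - 1)*(⅐))*10862 = (-6*(-1/180) + 3*(⅐))*10862 = (1/30 + 3/7)*10862 = (97/210)*10862 = 526807/105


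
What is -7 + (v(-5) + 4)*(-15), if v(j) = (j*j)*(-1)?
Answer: 308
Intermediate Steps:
v(j) = -j**2 (v(j) = j**2*(-1) = -j**2)
-7 + (v(-5) + 4)*(-15) = -7 + (-1*(-5)**2 + 4)*(-15) = -7 + (-1*25 + 4)*(-15) = -7 + (-25 + 4)*(-15) = -7 - 21*(-15) = -7 + 315 = 308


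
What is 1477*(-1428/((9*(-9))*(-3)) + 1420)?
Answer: 169181488/81 ≈ 2.0887e+6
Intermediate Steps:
1477*(-1428/((9*(-9))*(-3)) + 1420) = 1477*(-1428/((-81*(-3))) + 1420) = 1477*(-1428/243 + 1420) = 1477*(-1428*1/243 + 1420) = 1477*(-476/81 + 1420) = 1477*(114544/81) = 169181488/81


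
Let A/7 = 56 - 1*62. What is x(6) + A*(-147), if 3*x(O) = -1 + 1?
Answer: 6174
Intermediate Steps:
x(O) = 0 (x(O) = (-1 + 1)/3 = (⅓)*0 = 0)
A = -42 (A = 7*(56 - 1*62) = 7*(56 - 62) = 7*(-6) = -42)
x(6) + A*(-147) = 0 - 42*(-147) = 0 + 6174 = 6174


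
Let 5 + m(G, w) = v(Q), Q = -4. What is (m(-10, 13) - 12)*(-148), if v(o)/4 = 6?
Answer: -1036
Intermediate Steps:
v(o) = 24 (v(o) = 4*6 = 24)
m(G, w) = 19 (m(G, w) = -5 + 24 = 19)
(m(-10, 13) - 12)*(-148) = (19 - 12)*(-148) = 7*(-148) = -1036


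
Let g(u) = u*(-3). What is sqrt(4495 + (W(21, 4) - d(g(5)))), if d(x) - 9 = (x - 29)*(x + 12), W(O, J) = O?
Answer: 25*sqrt(7) ≈ 66.144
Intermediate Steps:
g(u) = -3*u
d(x) = 9 + (-29 + x)*(12 + x) (d(x) = 9 + (x - 29)*(x + 12) = 9 + (-29 + x)*(12 + x))
sqrt(4495 + (W(21, 4) - d(g(5)))) = sqrt(4495 + (21 - (-339 + (-3*5)**2 - (-51)*5))) = sqrt(4495 + (21 - (-339 + (-15)**2 - 17*(-15)))) = sqrt(4495 + (21 - (-339 + 225 + 255))) = sqrt(4495 + (21 - 1*141)) = sqrt(4495 + (21 - 141)) = sqrt(4495 - 120) = sqrt(4375) = 25*sqrt(7)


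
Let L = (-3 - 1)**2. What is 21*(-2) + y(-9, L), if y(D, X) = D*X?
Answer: -186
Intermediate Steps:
L = 16 (L = (-4)**2 = 16)
21*(-2) + y(-9, L) = 21*(-2) - 9*16 = -42 - 144 = -186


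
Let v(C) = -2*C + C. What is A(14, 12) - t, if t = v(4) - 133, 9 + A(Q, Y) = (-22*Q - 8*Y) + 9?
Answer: -267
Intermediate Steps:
A(Q, Y) = -22*Q - 8*Y (A(Q, Y) = -9 + ((-22*Q - 8*Y) + 9) = -9 + (9 - 22*Q - 8*Y) = -22*Q - 8*Y)
v(C) = -C
t = -137 (t = -1*4 - 133 = -4 - 133 = -137)
A(14, 12) - t = (-22*14 - 8*12) - 1*(-137) = (-308 - 96) + 137 = -404 + 137 = -267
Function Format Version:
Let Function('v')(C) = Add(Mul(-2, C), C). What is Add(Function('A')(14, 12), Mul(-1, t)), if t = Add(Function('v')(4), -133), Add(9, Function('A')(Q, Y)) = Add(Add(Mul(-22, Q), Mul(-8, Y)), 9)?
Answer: -267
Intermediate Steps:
Function('A')(Q, Y) = Add(Mul(-22, Q), Mul(-8, Y)) (Function('A')(Q, Y) = Add(-9, Add(Add(Mul(-22, Q), Mul(-8, Y)), 9)) = Add(-9, Add(9, Mul(-22, Q), Mul(-8, Y))) = Add(Mul(-22, Q), Mul(-8, Y)))
Function('v')(C) = Mul(-1, C)
t = -137 (t = Add(Mul(-1, 4), -133) = Add(-4, -133) = -137)
Add(Function('A')(14, 12), Mul(-1, t)) = Add(Add(Mul(-22, 14), Mul(-8, 12)), Mul(-1, -137)) = Add(Add(-308, -96), 137) = Add(-404, 137) = -267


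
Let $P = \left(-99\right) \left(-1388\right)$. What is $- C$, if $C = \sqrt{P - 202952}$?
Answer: $- 2 i \sqrt{16385} \approx - 256.01 i$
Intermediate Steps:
$P = 137412$
$C = 2 i \sqrt{16385}$ ($C = \sqrt{137412 - 202952} = \sqrt{-65540} = 2 i \sqrt{16385} \approx 256.01 i$)
$- C = - 2 i \sqrt{16385}$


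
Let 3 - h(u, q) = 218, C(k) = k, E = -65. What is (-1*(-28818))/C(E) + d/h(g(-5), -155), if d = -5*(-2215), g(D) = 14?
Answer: -1383149/2795 ≈ -494.87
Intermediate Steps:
d = 11075
h(u, q) = -215 (h(u, q) = 3 - 1*218 = 3 - 218 = -215)
(-1*(-28818))/C(E) + d/h(g(-5), -155) = -1*(-28818)/(-65) + 11075/(-215) = 28818*(-1/65) + 11075*(-1/215) = -28818/65 - 2215/43 = -1383149/2795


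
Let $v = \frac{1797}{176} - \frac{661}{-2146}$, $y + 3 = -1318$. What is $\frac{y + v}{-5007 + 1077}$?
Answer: $\frac{82493953}{247390880} \approx 0.33346$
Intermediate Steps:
$y = -1321$ ($y = -3 - 1318 = -1321$)
$v = \frac{1986349}{188848}$ ($v = 1797 \cdot \frac{1}{176} - - \frac{661}{2146} = \frac{1797}{176} + \frac{661}{2146} = \frac{1986349}{188848} \approx 10.518$)
$\frac{y + v}{-5007 + 1077} = \frac{-1321 + \frac{1986349}{188848}}{-5007 + 1077} = - \frac{247481859}{188848 \left(-3930\right)} = \left(- \frac{247481859}{188848}\right) \left(- \frac{1}{3930}\right) = \frac{82493953}{247390880}$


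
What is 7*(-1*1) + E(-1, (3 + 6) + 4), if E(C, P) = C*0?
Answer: -7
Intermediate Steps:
E(C, P) = 0
7*(-1*1) + E(-1, (3 + 6) + 4) = 7*(-1*1) + 0 = 7*(-1) + 0 = -7 + 0 = -7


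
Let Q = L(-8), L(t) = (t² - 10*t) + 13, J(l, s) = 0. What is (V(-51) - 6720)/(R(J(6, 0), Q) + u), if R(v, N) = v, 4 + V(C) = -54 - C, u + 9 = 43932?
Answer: -6727/43923 ≈ -0.15315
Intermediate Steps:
u = 43923 (u = -9 + 43932 = 43923)
L(t) = 13 + t² - 10*t
V(C) = -58 - C (V(C) = -4 + (-54 - C) = -58 - C)
Q = 157 (Q = 13 + (-8)² - 10*(-8) = 13 + 64 + 80 = 157)
(V(-51) - 6720)/(R(J(6, 0), Q) + u) = ((-58 - 1*(-51)) - 6720)/(0 + 43923) = ((-58 + 51) - 6720)/43923 = (-7 - 6720)*(1/43923) = -6727*1/43923 = -6727/43923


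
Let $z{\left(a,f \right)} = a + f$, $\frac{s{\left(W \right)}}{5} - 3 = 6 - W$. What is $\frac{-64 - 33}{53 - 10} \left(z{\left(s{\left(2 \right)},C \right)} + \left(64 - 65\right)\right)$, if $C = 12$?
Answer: $- \frac{4462}{43} \approx -103.77$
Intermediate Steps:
$s{\left(W \right)} = 45 - 5 W$ ($s{\left(W \right)} = 15 + 5 \left(6 - W\right) = 15 - \left(-30 + 5 W\right) = 45 - 5 W$)
$\frac{-64 - 33}{53 - 10} \left(z{\left(s{\left(2 \right)},C \right)} + \left(64 - 65\right)\right) = \frac{-64 - 33}{53 - 10} \left(\left(\left(45 - 10\right) + 12\right) + \left(64 - 65\right)\right) = - \frac{97}{53 - 10} \left(\left(\left(45 - 10\right) + 12\right) + \left(64 - 65\right)\right) = - \frac{97}{53 - 10} \left(\left(35 + 12\right) - 1\right) = - \frac{97}{43} \left(47 - 1\right) = \left(-97\right) \frac{1}{43} \cdot 46 = \left(- \frac{97}{43}\right) 46 = - \frac{4462}{43}$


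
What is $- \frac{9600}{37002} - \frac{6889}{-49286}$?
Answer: $- \frac{36373137}{303946762} \approx -0.11967$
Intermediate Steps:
$- \frac{9600}{37002} - \frac{6889}{-49286} = \left(-9600\right) \frac{1}{37002} - - \frac{6889}{49286} = - \frac{1600}{6167} + \frac{6889}{49286} = - \frac{36373137}{303946762}$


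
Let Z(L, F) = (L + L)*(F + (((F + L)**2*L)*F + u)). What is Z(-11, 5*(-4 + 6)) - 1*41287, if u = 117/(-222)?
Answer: -1445790/37 ≈ -39075.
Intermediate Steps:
u = -39/74 (u = 117*(-1/222) = -39/74 ≈ -0.52703)
Z(L, F) = 2*L*(-39/74 + F + F*L*(F + L)**2) (Z(L, F) = (L + L)*(F + (((F + L)**2*L)*F - 39/74)) = (2*L)*(F + ((L*(F + L)**2)*F - 39/74)) = (2*L)*(F + (F*L*(F + L)**2 - 39/74)) = (2*L)*(F + (-39/74 + F*L*(F + L)**2)) = (2*L)*(-39/74 + F + F*L*(F + L)**2) = 2*L*(-39/74 + F + F*L*(F + L)**2))
Z(-11, 5*(-4 + 6)) - 1*41287 = (1/37)*(-11)*(-39 + 74*(5*(-4 + 6)) + 74*(5*(-4 + 6))*(-11)*(5*(-4 + 6) - 11)**2) - 1*41287 = (1/37)*(-11)*(-39 + 74*(5*2) + 74*(5*2)*(-11)*(5*2 - 11)**2) - 41287 = (1/37)*(-11)*(-39 + 74*10 + 74*10*(-11)*(10 - 11)**2) - 41287 = (1/37)*(-11)*(-39 + 740 + 74*10*(-11)*(-1)**2) - 41287 = (1/37)*(-11)*(-39 + 740 + 74*10*(-11)*1) - 41287 = (1/37)*(-11)*(-39 + 740 - 8140) - 41287 = (1/37)*(-11)*(-7439) - 41287 = 81829/37 - 41287 = -1445790/37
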